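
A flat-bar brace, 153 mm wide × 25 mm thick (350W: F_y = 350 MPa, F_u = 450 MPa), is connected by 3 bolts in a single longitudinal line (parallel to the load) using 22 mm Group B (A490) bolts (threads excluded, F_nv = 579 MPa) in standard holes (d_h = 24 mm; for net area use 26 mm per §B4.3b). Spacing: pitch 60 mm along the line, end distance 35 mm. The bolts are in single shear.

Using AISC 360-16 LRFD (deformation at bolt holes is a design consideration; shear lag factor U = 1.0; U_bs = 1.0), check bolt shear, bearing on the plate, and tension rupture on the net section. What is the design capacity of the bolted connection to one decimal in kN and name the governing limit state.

495.2 kN (bolt shear governs)

Bolt shear: A_b = π(22)²/4 = 380.13 mm². φR_n = 0.75 × 579 × 380.13 × 3 × 1 = 495.2 kN.
Bearing (25 mm plate, F_u = 450 MPa): end bolts L_c = 35 − 24/2 = 23, R_n = min(1.2×23×25×450, 2.4×22×25×450) = 310.5 kN/bolt; interior L_c = 60 − 24 = 36, R_n = 486 kN/bolt. φR_n = 0.75 × (1×310.5 + 2×486) = 961.9 kN.
Tension rupture (net): A_n = (153 − 1×26)×25 = 3175 mm² (U = 1.0, A_e = A_n). φR_n = 0.75 × 450 × 3175 = 1071.6 kN.
Governing: min(495.2, 961.9, 1071.6) = 495.2 kN → bolt shear.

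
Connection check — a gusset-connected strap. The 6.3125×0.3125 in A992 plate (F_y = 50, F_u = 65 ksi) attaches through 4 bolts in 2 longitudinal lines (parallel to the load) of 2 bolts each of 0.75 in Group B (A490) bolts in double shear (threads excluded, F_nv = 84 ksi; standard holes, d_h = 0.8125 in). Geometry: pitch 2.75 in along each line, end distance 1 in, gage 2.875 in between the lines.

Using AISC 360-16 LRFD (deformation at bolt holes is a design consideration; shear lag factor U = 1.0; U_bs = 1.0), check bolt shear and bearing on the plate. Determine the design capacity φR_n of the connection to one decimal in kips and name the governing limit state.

Bolt shear: A_b = π(0.75)²/4 = 0.44179 in². φR_n = 0.75 × 84 × 0.44179 × 4 × 2 = 222.7 kips.
Bearing (0.3125 in plate, F_u = 65 ksi): end bolts L_c = 1 − 0.8125/2 = 0.59375, R_n = min(1.2×0.59375×0.3125×65, 2.4×0.75×0.3125×65) = 14.473 kips/bolt; interior L_c = 2.75 − 0.8125 = 1.9375, R_n = 36.563 kips/bolt. φR_n = 0.75 × (2×14.473 + 2×36.563) = 76.6 kips.
Governing: min(222.7, 76.6) = 76.6 kips → bearing.

76.6 kips (bearing governs)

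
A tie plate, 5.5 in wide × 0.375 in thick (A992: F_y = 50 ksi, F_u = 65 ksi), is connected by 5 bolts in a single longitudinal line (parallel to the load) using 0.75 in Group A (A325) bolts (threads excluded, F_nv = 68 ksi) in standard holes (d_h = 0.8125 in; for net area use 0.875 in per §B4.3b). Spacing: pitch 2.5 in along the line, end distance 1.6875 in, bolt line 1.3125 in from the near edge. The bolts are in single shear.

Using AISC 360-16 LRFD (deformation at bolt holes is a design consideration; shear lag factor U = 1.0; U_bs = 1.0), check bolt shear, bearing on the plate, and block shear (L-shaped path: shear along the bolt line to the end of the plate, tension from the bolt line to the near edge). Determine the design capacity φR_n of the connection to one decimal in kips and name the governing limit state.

Bolt shear: A_b = π(0.75)²/4 = 0.44179 in². φR_n = 0.75 × 68 × 0.44179 × 5 × 1 = 112.7 kips.
Bearing (0.375 in plate, F_u = 65 ksi): end bolts L_c = 1.6875 − 0.8125/2 = 1.28125, R_n = min(1.2×1.28125×0.375×65, 2.4×0.75×0.375×65) = 37.477 kips/bolt; interior L_c = 2.5 − 0.8125 = 1.6875, R_n = 43.875 kips/bolt. φR_n = 0.75 × (1×37.477 + 4×43.875) = 159.7 kips.
Block shear: shear path 1×[1.6875+4×2.5] = 1×11.6875 in, A_gv = 4.3828, A_nv = 1×(11.6875 − 4.5×0.875)×0.375 = 2.9063 in²; tension to near edge: (1.3125 − 0.5×0.875)×0.375 = 0.32813 in². R_n = min(0.6×65×2.9063, 0.6×50×4.3828) + 1.0×65×0.32813 = min(113.35, 131.48) + 21.328 = 134.68 kips. φR_n = 0.75 × 134.68 = 101.0 kips.
Governing: min(112.7, 159.7, 101.0) = 101.0 kips → block shear.

101.0 kips (block shear governs)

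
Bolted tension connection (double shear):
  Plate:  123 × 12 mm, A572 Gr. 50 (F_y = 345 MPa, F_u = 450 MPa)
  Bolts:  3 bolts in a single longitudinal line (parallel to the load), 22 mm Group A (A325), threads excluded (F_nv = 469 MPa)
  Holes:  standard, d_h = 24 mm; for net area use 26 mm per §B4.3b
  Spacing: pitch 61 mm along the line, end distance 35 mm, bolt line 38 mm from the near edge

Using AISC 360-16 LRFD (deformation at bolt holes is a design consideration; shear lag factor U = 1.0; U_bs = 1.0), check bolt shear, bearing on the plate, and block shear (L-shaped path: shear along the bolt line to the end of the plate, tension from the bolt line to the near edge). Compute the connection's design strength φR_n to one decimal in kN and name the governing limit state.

324.8 kN (block shear governs)

Bolt shear: A_b = π(22)²/4 = 380.13 mm². φR_n = 0.75 × 469 × 380.13 × 3 × 2 = 802.3 kN.
Bearing (12 mm plate, F_u = 450 MPa): end bolts L_c = 35 − 24/2 = 23, R_n = min(1.2×23×12×450, 2.4×22×12×450) = 149.04 kN/bolt; interior L_c = 61 − 24 = 37, R_n = 239.76 kN/bolt. φR_n = 0.75 × (1×149.04 + 2×239.76) = 471.4 kN.
Block shear: shear path 1×[35+2×61] = 1×157 mm, A_gv = 1884, A_nv = 1×(157 − 2.5×26)×12 = 1104 mm²; tension to near edge: (38 − 0.5×26)×12 = 300 mm². R_n = min(0.6×450×1104, 0.6×345×1884) + 1.0×450×300 = min(298.08, 389.99) + 135 = 433.08 kN. φR_n = 0.75 × 433.08 = 324.8 kN.
Governing: min(802.3, 471.4, 324.8) = 324.8 kN → block shear.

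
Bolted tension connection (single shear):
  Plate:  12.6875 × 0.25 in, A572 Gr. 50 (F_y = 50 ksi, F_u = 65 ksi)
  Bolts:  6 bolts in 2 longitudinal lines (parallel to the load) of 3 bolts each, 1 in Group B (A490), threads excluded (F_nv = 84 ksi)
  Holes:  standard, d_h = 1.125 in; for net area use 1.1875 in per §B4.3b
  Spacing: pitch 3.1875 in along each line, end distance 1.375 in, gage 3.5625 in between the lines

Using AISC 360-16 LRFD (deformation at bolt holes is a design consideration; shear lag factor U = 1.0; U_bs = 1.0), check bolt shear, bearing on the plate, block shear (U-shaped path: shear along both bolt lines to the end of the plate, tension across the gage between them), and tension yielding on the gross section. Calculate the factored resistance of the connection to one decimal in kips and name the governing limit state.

Bolt shear: A_b = π(1)²/4 = 0.7854 in². φR_n = 0.75 × 84 × 0.7854 × 6 × 1 = 296.9 kips.
Bearing (0.25 in plate, F_u = 65 ksi): end bolts L_c = 1.375 − 1.125/2 = 0.8125, R_n = min(1.2×0.8125×0.25×65, 2.4×1×0.25×65) = 15.844 kips/bolt; interior L_c = 3.1875 − 1.125 = 2.0625, R_n = 39 kips/bolt. φR_n = 0.75 × (2×15.844 + 4×39) = 140.8 kips.
Block shear: shear path 2×[1.375+2×3.1875] = 2×7.75 in, A_gv = 3.875, A_nv = 2×(7.75 − 2.5×1.1875)×0.25 = 2.3906 in²; tension across gage: (3.5625 − 1×1.1875)×0.25 = 0.59375 in². R_n = min(0.6×65×2.3906, 0.6×50×3.875) + 1.0×65×0.59375 = min(93.233, 116.25) + 38.594 = 131.83 kips. φR_n = 0.75 × 131.83 = 98.9 kips.
Tension yield (gross): A_g = 12.6875×0.25 = 3.1719 in². φR_n = 0.90 × 50 × 3.1719 = 142.7 kips.
Governing: min(296.9, 140.8, 98.9, 142.7) = 98.9 kips → block shear.

98.9 kips (block shear governs)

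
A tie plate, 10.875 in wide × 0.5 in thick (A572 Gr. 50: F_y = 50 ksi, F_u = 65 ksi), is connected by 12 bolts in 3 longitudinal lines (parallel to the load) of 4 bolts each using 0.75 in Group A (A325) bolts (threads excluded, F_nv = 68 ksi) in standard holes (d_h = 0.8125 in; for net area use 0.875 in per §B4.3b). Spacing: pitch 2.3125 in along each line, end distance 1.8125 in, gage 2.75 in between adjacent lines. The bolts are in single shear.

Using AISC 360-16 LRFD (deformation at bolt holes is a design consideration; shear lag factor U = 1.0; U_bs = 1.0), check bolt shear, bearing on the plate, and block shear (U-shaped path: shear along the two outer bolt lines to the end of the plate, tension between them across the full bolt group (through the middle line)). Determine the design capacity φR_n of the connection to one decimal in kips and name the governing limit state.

Bolt shear: A_b = π(0.75)²/4 = 0.44179 in². φR_n = 0.75 × 68 × 0.44179 × 12 × 1 = 270.4 kips.
Bearing (0.5 in plate, F_u = 65 ksi): end bolts L_c = 1.8125 − 0.8125/2 = 1.40625, R_n = min(1.2×1.40625×0.5×65, 2.4×0.75×0.5×65) = 54.844 kips/bolt; interior L_c = 2.3125 − 0.8125 = 1.5, R_n = 58.5 kips/bolt. φR_n = 0.75 × (3×54.844 + 9×58.5) = 518.3 kips.
Block shear: shear path 2×[1.8125+3×2.3125] = 2×8.75 in, A_gv = 8.75, A_nv = 2×(8.75 − 3.5×0.875)×0.5 = 5.6875 in²; tension across gage: (5.5 − 2×0.875)×0.5 = 1.875 in². R_n = min(0.6×65×5.6875, 0.6×50×8.75) + 1.0×65×1.875 = min(221.81, 262.5) + 121.88 = 343.69 kips. φR_n = 0.75 × 343.69 = 257.8 kips.
Governing: min(270.4, 518.3, 257.8) = 257.8 kips → block shear.

257.8 kips (block shear governs)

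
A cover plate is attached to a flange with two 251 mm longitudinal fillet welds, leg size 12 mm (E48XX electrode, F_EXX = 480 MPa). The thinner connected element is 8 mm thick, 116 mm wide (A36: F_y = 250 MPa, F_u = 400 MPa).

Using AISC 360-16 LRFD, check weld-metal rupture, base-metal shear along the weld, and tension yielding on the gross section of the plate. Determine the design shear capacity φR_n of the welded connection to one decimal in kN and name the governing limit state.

Weld metal: throat = 0.707×12 = 8.484 mm, L = 2×251 = 502 mm. φR_n = 0.75 × 0.6 × 480 × 8.484 × 502 = 919.9 kN.
Base metal shear (8 mm plate): yield φR_n = 1.0×0.6×250×8×502 = 602.4 kN; rupture φR_n = 0.75×0.6×400×8×502 = 722.9 kN; take 602.4 kN (yield).
Tension yield (gross): A_g = 116×8 = 928 mm². φR_n = 0.90 × 250 × 928 = 208.8 kN.
Governing: min(919.9, 602.4, 208.8) = 208.8 kN → gross-section yield.

208.8 kN (gross-section yield governs)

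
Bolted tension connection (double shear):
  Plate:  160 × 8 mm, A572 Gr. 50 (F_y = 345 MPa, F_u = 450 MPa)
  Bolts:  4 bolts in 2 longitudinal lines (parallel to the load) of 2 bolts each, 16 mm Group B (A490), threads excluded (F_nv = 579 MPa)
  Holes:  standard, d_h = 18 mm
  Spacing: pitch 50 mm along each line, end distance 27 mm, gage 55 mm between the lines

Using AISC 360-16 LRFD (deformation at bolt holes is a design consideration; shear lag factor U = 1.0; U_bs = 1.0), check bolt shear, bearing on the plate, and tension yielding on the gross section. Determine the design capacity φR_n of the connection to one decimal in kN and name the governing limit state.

Bolt shear: A_b = π(16)²/4 = 201.06 mm². φR_n = 0.75 × 579 × 201.06 × 4 × 2 = 698.5 kN.
Bearing (8 mm plate, F_u = 450 MPa): end bolts L_c = 27 − 18/2 = 18, R_n = min(1.2×18×8×450, 2.4×16×8×450) = 77.76 kN/bolt; interior L_c = 50 − 18 = 32, R_n = 138.24 kN/bolt. φR_n = 0.75 × (2×77.76 + 2×138.24) = 324.0 kN.
Tension yield (gross): A_g = 160×8 = 1280 mm². φR_n = 0.90 × 345 × 1280 = 397.4 kN.
Governing: min(698.5, 324.0, 397.4) = 324.0 kN → bearing.

324.0 kN (bearing governs)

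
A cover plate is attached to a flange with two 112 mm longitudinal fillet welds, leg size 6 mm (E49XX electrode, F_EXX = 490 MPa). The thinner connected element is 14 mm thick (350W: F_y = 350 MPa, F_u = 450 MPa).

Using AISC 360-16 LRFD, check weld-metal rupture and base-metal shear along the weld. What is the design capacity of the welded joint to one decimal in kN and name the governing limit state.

209.5 kN (weld metal governs)

Weld metal: throat = 0.707×6 = 4.242 mm, L = 2×112 = 224 mm. φR_n = 0.75 × 0.6 × 490 × 4.242 × 224 = 209.5 kN.
Base metal shear (14 mm plate): yield φR_n = 1.0×0.6×350×14×224 = 658.6 kN; rupture φR_n = 0.75×0.6×450×14×224 = 635.0 kN; take 635.0 kN (rupture).
Governing: min(209.5, 635.0) = 209.5 kN → weld metal.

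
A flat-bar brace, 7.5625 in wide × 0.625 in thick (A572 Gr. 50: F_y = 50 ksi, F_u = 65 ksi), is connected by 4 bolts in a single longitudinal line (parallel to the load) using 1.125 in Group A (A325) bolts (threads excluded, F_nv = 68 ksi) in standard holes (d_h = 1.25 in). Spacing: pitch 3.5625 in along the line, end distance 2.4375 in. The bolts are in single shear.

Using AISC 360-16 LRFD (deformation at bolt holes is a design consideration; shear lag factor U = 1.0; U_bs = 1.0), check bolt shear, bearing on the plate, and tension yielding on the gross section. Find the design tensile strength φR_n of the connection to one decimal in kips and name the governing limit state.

202.8 kips (bolt shear governs)

Bolt shear: A_b = π(1.125)²/4 = 0.99402 in². φR_n = 0.75 × 68 × 0.99402 × 4 × 1 = 202.8 kips.
Bearing (0.625 in plate, F_u = 65 ksi): end bolts L_c = 2.4375 − 1.25/2 = 1.8125, R_n = min(1.2×1.8125×0.625×65, 2.4×1.125×0.625×65) = 88.359 kips/bolt; interior L_c = 3.5625 − 1.25 = 2.3125, R_n = 109.69 kips/bolt. φR_n = 0.75 × (1×88.359 + 3×109.69) = 313.1 kips.
Tension yield (gross): A_g = 7.5625×0.625 = 4.7266 in². φR_n = 0.90 × 50 × 4.7266 = 212.7 kips.
Governing: min(202.8, 313.1, 212.7) = 202.8 kips → bolt shear.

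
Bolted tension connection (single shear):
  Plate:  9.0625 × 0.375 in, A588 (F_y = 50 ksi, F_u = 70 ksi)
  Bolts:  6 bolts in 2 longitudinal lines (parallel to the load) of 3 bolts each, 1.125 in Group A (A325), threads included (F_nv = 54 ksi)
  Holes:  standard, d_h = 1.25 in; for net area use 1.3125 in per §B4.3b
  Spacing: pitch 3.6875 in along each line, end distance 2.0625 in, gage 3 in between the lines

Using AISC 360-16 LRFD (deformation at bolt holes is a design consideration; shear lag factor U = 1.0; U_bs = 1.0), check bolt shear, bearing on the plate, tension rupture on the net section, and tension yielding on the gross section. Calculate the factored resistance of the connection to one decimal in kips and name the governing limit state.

Bolt shear: A_b = π(1.125)²/4 = 0.99402 in². φR_n = 0.75 × 54 × 0.99402 × 6 × 1 = 241.5 kips.
Bearing (0.375 in plate, F_u = 70 ksi): end bolts L_c = 2.0625 − 1.25/2 = 1.4375, R_n = min(1.2×1.4375×0.375×70, 2.4×1.125×0.375×70) = 45.281 kips/bolt; interior L_c = 3.6875 − 1.25 = 2.4375, R_n = 70.875 kips/bolt. φR_n = 0.75 × (2×45.281 + 4×70.875) = 280.5 kips.
Tension rupture (net): A_n = (9.0625 − 2×1.3125)×0.375 = 2.4141 in² (U = 1.0, A_e = A_n). φR_n = 0.75 × 70 × 2.4141 = 126.7 kips.
Tension yield (gross): A_g = 9.0625×0.375 = 3.3984 in². φR_n = 0.90 × 50 × 3.3984 = 152.9 kips.
Governing: min(241.5, 280.5, 126.7, 152.9) = 126.7 kips → net-section rupture.

126.7 kips (net-section rupture governs)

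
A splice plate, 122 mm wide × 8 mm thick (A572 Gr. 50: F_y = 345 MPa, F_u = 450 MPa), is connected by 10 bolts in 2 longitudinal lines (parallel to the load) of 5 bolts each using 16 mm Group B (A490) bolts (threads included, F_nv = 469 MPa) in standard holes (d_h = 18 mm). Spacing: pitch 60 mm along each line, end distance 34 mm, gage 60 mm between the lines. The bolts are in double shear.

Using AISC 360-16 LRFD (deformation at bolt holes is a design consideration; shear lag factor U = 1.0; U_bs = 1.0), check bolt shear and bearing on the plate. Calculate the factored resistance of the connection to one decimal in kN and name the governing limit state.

991.4 kN (bearing governs)

Bolt shear: A_b = π(16)²/4 = 201.06 mm². φR_n = 0.75 × 469 × 201.06 × 10 × 2 = 1414.5 kN.
Bearing (8 mm plate, F_u = 450 MPa): end bolts L_c = 34 − 18/2 = 25, R_n = min(1.2×25×8×450, 2.4×16×8×450) = 108 kN/bolt; interior L_c = 60 − 18 = 42, R_n = 138.24 kN/bolt. φR_n = 0.75 × (2×108 + 8×138.24) = 991.4 kN.
Governing: min(1414.5, 991.4) = 991.4 kN → bearing.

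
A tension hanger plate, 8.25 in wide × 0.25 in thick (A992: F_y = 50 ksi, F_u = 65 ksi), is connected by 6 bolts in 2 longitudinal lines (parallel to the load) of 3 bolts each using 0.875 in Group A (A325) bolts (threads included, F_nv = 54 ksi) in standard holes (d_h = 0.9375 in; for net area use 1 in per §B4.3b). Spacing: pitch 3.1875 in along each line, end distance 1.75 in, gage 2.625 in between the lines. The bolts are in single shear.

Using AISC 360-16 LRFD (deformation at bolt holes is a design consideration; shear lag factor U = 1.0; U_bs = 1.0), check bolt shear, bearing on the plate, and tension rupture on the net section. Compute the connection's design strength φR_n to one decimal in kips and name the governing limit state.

Bolt shear: A_b = π(0.875)²/4 = 0.60132 in². φR_n = 0.75 × 54 × 0.60132 × 6 × 1 = 146.1 kips.
Bearing (0.25 in plate, F_u = 65 ksi): end bolts L_c = 1.75 − 0.9375/2 = 1.28125, R_n = min(1.2×1.28125×0.25×65, 2.4×0.875×0.25×65) = 24.984 kips/bolt; interior L_c = 3.1875 − 0.9375 = 2.25, R_n = 34.125 kips/bolt. φR_n = 0.75 × (2×24.984 + 4×34.125) = 139.9 kips.
Tension rupture (net): A_n = (8.25 − 2×1)×0.25 = 1.5625 in² (U = 1.0, A_e = A_n). φR_n = 0.75 × 65 × 1.5625 = 76.2 kips.
Governing: min(146.1, 139.9, 76.2) = 76.2 kips → net-section rupture.

76.2 kips (net-section rupture governs)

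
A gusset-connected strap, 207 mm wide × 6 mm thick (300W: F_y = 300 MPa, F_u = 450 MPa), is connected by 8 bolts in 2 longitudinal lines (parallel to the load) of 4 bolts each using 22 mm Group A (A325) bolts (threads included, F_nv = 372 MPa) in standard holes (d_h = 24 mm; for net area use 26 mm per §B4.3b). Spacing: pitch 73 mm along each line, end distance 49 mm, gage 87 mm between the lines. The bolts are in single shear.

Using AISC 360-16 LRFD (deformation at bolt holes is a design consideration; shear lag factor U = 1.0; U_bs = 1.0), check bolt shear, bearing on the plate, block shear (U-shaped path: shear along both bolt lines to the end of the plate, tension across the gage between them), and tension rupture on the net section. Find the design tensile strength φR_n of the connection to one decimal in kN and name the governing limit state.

313.9 kN (net-section rupture governs)

Bolt shear: A_b = π(22)²/4 = 380.13 mm². φR_n = 0.75 × 372 × 380.13 × 8 × 1 = 848.5 kN.
Bearing (6 mm plate, F_u = 450 MPa): end bolts L_c = 49 − 24/2 = 37, R_n = min(1.2×37×6×450, 2.4×22×6×450) = 119.88 kN/bolt; interior L_c = 73 − 24 = 49, R_n = 142.56 kN/bolt. φR_n = 0.75 × (2×119.88 + 6×142.56) = 821.3 kN.
Block shear: shear path 2×[49+3×73] = 2×268 mm, A_gv = 3216, A_nv = 2×(268 − 3.5×26)×6 = 2124 mm²; tension across gage: (87 − 1×26)×6 = 366 mm². R_n = min(0.6×450×2124, 0.6×300×3216) + 1.0×450×366 = min(573.48, 578.88) + 164.7 = 738.18 kN. φR_n = 0.75 × 738.18 = 553.6 kN.
Tension rupture (net): A_n = (207 − 2×26)×6 = 930 mm² (U = 1.0, A_e = A_n). φR_n = 0.75 × 450 × 930 = 313.9 kN.
Governing: min(848.5, 821.3, 553.6, 313.9) = 313.9 kN → net-section rupture.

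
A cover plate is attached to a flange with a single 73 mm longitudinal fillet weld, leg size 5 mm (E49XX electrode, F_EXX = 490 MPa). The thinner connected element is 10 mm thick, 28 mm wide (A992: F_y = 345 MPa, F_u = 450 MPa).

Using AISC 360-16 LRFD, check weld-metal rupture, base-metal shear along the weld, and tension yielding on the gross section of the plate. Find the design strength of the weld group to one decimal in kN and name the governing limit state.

Weld metal: throat = 0.707×5 = 3.535 mm, L = 73 mm. φR_n = 0.75 × 0.6 × 490 × 3.535 × 73 = 56.9 kN.
Base metal shear (10 mm plate): yield φR_n = 1.0×0.6×345×10×73 = 151.1 kN; rupture φR_n = 0.75×0.6×450×10×73 = 147.8 kN; take 147.8 kN (rupture).
Tension yield (gross): A_g = 28×10 = 280 mm². φR_n = 0.90 × 345 × 280 = 86.9 kN.
Governing: min(56.9, 147.8, 86.9) = 56.9 kN → weld metal.

56.9 kN (weld metal governs)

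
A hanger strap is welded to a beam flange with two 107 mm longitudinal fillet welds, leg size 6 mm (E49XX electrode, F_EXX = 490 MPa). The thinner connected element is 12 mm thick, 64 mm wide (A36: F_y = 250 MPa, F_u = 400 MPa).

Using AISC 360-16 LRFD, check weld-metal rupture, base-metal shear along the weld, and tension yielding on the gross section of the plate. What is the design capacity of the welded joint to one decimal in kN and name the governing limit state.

172.8 kN (gross-section yield governs)

Weld metal: throat = 0.707×6 = 4.242 mm, L = 2×107 = 214 mm. φR_n = 0.75 × 0.6 × 490 × 4.242 × 214 = 200.2 kN.
Base metal shear (12 mm plate): yield φR_n = 1.0×0.6×250×12×214 = 385.2 kN; rupture φR_n = 0.75×0.6×400×12×214 = 462.2 kN; take 385.2 kN (yield).
Tension yield (gross): A_g = 64×12 = 768 mm². φR_n = 0.90 × 250 × 768 = 172.8 kN.
Governing: min(200.2, 385.2, 172.8) = 172.8 kN → gross-section yield.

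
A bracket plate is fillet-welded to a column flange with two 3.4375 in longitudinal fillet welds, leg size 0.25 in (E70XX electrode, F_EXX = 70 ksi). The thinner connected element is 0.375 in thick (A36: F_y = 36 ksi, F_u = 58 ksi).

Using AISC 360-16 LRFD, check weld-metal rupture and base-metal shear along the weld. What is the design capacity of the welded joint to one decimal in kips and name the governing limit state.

Weld metal: throat = 0.707×0.25 = 0.17675 in, L = 2×3.4375 = 6.875 in. φR_n = 0.75 × 0.6 × 70 × 0.17675 × 6.875 = 38.3 kips.
Base metal shear (0.375 in plate): yield φR_n = 1.0×0.6×36×0.375×6.875 = 55.7 kips; rupture φR_n = 0.75×0.6×58×0.375×6.875 = 67.3 kips; take 55.7 kips (yield).
Governing: min(38.3, 55.7) = 38.3 kips → weld metal.

38.3 kips (weld metal governs)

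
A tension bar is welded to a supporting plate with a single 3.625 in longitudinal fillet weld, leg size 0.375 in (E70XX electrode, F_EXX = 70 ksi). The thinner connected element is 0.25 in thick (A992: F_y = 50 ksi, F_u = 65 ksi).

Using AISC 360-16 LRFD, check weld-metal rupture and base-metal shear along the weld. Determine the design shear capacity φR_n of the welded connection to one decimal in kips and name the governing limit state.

26.5 kips (base-metal shear governs)

Weld metal: throat = 0.707×0.375 = 0.26513 in, L = 3.625 in. φR_n = 0.75 × 0.6 × 70 × 0.26513 × 3.625 = 30.3 kips.
Base metal shear (0.25 in plate): yield φR_n = 1.0×0.6×50×0.25×3.625 = 27.2 kips; rupture φR_n = 0.75×0.6×65×0.25×3.625 = 26.5 kips; take 26.5 kips (rupture).
Governing: min(30.3, 26.5) = 26.5 kips → base-metal shear.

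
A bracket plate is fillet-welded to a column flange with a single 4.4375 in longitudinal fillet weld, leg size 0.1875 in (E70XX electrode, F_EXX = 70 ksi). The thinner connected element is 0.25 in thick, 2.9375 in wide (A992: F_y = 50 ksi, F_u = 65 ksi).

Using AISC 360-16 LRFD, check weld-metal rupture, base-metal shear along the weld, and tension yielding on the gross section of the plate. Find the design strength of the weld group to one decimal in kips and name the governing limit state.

Weld metal: throat = 0.707×0.1875 = 0.13256 in, L = 4.4375 in. φR_n = 0.75 × 0.6 × 70 × 0.13256 × 4.4375 = 18.5 kips.
Base metal shear (0.25 in plate): yield φR_n = 1.0×0.6×50×0.25×4.4375 = 33.3 kips; rupture φR_n = 0.75×0.6×65×0.25×4.4375 = 32.4 kips; take 32.4 kips (rupture).
Tension yield (gross): A_g = 2.9375×0.25 = 0.73438 in². φR_n = 0.90 × 50 × 0.73438 = 33.0 kips.
Governing: min(18.5, 32.4, 33.0) = 18.5 kips → weld metal.

18.5 kips (weld metal governs)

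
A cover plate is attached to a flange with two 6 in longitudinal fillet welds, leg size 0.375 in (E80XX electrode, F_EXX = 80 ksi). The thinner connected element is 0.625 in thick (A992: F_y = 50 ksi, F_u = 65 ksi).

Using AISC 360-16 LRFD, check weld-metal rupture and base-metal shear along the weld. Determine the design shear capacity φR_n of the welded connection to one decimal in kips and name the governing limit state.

Weld metal: throat = 0.707×0.375 = 0.26513 in, L = 2×6 = 12 in. φR_n = 0.75 × 0.6 × 80 × 0.26513 × 12 = 114.5 kips.
Base metal shear (0.625 in plate): yield φR_n = 1.0×0.6×50×0.625×12 = 225.0 kips; rupture φR_n = 0.75×0.6×65×0.625×12 = 219.4 kips; take 219.4 kips (rupture).
Governing: min(114.5, 219.4) = 114.5 kips → weld metal.

114.5 kips (weld metal governs)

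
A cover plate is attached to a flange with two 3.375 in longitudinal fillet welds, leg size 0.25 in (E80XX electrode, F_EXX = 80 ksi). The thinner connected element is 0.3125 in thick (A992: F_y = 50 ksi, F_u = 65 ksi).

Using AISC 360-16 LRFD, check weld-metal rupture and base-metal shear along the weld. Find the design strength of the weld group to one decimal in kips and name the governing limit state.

43.0 kips (weld metal governs)

Weld metal: throat = 0.707×0.25 = 0.17675 in, L = 2×3.375 = 6.75 in. φR_n = 0.75 × 0.6 × 80 × 0.17675 × 6.75 = 43.0 kips.
Base metal shear (0.3125 in plate): yield φR_n = 1.0×0.6×50×0.3125×6.75 = 63.3 kips; rupture φR_n = 0.75×0.6×65×0.3125×6.75 = 61.7 kips; take 61.7 kips (rupture).
Governing: min(43.0, 61.7) = 43.0 kips → weld metal.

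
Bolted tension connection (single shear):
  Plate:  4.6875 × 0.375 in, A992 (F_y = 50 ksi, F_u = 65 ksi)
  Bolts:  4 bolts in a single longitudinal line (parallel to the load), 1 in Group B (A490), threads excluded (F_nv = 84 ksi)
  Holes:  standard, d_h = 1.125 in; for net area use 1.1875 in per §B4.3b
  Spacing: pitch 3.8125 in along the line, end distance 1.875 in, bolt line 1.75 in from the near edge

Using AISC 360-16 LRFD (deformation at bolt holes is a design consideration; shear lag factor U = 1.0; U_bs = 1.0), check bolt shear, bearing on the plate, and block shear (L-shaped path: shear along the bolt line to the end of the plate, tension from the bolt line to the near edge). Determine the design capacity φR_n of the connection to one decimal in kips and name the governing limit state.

121.6 kips (block shear governs)

Bolt shear: A_b = π(1)²/4 = 0.7854 in². φR_n = 0.75 × 84 × 0.7854 × 4 × 1 = 197.9 kips.
Bearing (0.375 in plate, F_u = 65 ksi): end bolts L_c = 1.875 − 1.125/2 = 1.3125, R_n = min(1.2×1.3125×0.375×65, 2.4×1×0.375×65) = 38.391 kips/bolt; interior L_c = 3.8125 − 1.125 = 2.6875, R_n = 58.5 kips/bolt. φR_n = 0.75 × (1×38.391 + 3×58.5) = 160.4 kips.
Block shear: shear path 1×[1.875+3×3.8125] = 1×13.3125 in, A_gv = 4.9922, A_nv = 1×(13.3125 − 3.5×1.1875)×0.375 = 3.4336 in²; tension to near edge: (1.75 − 0.5×1.1875)×0.375 = 0.43359 in². R_n = min(0.6×65×3.4336, 0.6×50×4.9922) + 1.0×65×0.43359 = min(133.91, 149.77) + 28.183 = 162.09 kips. φR_n = 0.75 × 162.09 = 121.6 kips.
Governing: min(197.9, 160.4, 121.6) = 121.6 kips → block shear.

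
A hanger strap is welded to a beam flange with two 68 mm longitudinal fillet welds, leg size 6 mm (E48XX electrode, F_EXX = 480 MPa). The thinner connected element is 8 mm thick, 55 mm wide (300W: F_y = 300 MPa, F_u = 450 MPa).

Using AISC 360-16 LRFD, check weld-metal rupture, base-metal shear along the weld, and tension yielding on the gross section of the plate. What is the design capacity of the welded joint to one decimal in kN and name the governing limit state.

118.8 kN (gross-section yield governs)

Weld metal: throat = 0.707×6 = 4.242 mm, L = 2×68 = 136 mm. φR_n = 0.75 × 0.6 × 480 × 4.242 × 136 = 124.6 kN.
Base metal shear (8 mm plate): yield φR_n = 1.0×0.6×300×8×136 = 195.8 kN; rupture φR_n = 0.75×0.6×450×8×136 = 220.3 kN; take 195.8 kN (yield).
Tension yield (gross): A_g = 55×8 = 440 mm². φR_n = 0.90 × 300 × 440 = 118.8 kN.
Governing: min(124.6, 195.8, 118.8) = 118.8 kN → gross-section yield.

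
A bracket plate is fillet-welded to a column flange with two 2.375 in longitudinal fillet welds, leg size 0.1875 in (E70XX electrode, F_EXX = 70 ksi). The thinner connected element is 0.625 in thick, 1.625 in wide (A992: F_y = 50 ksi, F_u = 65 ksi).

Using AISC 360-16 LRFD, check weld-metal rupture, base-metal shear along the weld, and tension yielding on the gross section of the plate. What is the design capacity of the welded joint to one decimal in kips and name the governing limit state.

Weld metal: throat = 0.707×0.1875 = 0.13256 in, L = 2×2.375 = 4.75 in. φR_n = 0.75 × 0.6 × 70 × 0.13256 × 4.75 = 19.8 kips.
Base metal shear (0.625 in plate): yield φR_n = 1.0×0.6×50×0.625×4.75 = 89.1 kips; rupture φR_n = 0.75×0.6×65×0.625×4.75 = 86.8 kips; take 86.8 kips (rupture).
Tension yield (gross): A_g = 1.625×0.625 = 1.0156 in². φR_n = 0.90 × 50 × 1.0156 = 45.7 kips.
Governing: min(19.8, 86.8, 45.7) = 19.8 kips → weld metal.

19.8 kips (weld metal governs)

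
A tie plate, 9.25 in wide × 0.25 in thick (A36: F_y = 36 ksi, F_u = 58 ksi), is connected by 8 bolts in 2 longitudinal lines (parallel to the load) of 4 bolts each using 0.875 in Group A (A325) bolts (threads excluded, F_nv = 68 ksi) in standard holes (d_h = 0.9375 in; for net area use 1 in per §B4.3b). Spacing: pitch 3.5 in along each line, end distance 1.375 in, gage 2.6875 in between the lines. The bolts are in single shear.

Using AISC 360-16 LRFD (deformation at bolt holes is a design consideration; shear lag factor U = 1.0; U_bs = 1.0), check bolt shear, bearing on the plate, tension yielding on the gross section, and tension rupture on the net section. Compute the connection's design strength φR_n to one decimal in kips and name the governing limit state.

Bolt shear: A_b = π(0.875)²/4 = 0.60132 in². φR_n = 0.75 × 68 × 0.60132 × 8 × 1 = 245.3 kips.
Bearing (0.25 in plate, F_u = 58 ksi): end bolts L_c = 1.375 − 0.9375/2 = 0.90625, R_n = min(1.2×0.90625×0.25×58, 2.4×0.875×0.25×58) = 15.769 kips/bolt; interior L_c = 3.5 − 0.9375 = 2.5625, R_n = 30.45 kips/bolt. φR_n = 0.75 × (2×15.769 + 6×30.45) = 160.7 kips.
Tension yield (gross): A_g = 9.25×0.25 = 2.3125 in². φR_n = 0.90 × 36 × 2.3125 = 74.9 kips.
Tension rupture (net): A_n = (9.25 − 2×1)×0.25 = 1.8125 in² (U = 1.0, A_e = A_n). φR_n = 0.75 × 58 × 1.8125 = 78.8 kips.
Governing: min(245.3, 160.7, 74.9, 78.8) = 74.9 kips → gross-section yield.

74.9 kips (gross-section yield governs)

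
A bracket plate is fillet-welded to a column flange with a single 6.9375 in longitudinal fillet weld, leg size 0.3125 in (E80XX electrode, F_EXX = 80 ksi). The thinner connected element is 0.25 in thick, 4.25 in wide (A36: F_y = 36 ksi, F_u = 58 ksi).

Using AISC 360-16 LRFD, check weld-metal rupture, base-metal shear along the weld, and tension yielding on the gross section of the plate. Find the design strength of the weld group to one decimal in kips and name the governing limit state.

Weld metal: throat = 0.707×0.3125 = 0.22094 in, L = 6.9375 in. φR_n = 0.75 × 0.6 × 80 × 0.22094 × 6.9375 = 55.2 kips.
Base metal shear (0.25 in plate): yield φR_n = 1.0×0.6×36×0.25×6.9375 = 37.5 kips; rupture φR_n = 0.75×0.6×58×0.25×6.9375 = 45.3 kips; take 37.5 kips (yield).
Tension yield (gross): A_g = 4.25×0.25 = 1.0625 in². φR_n = 0.90 × 36 × 1.0625 = 34.4 kips.
Governing: min(55.2, 37.5, 34.4) = 34.4 kips → gross-section yield.

34.4 kips (gross-section yield governs)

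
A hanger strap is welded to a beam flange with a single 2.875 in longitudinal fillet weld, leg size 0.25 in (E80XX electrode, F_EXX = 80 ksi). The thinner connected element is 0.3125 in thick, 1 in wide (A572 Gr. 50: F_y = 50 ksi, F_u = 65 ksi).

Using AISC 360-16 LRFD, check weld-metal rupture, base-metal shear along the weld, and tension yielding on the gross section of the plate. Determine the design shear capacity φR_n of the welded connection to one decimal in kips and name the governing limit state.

Weld metal: throat = 0.707×0.25 = 0.17675 in, L = 2.875 in. φR_n = 0.75 × 0.6 × 80 × 0.17675 × 2.875 = 18.3 kips.
Base metal shear (0.3125 in plate): yield φR_n = 1.0×0.6×50×0.3125×2.875 = 27.0 kips; rupture φR_n = 0.75×0.6×65×0.3125×2.875 = 26.3 kips; take 26.3 kips (rupture).
Tension yield (gross): A_g = 1×0.3125 = 0.3125 in². φR_n = 0.90 × 50 × 0.3125 = 14.1 kips.
Governing: min(18.3, 26.3, 14.1) = 14.1 kips → gross-section yield.

14.1 kips (gross-section yield governs)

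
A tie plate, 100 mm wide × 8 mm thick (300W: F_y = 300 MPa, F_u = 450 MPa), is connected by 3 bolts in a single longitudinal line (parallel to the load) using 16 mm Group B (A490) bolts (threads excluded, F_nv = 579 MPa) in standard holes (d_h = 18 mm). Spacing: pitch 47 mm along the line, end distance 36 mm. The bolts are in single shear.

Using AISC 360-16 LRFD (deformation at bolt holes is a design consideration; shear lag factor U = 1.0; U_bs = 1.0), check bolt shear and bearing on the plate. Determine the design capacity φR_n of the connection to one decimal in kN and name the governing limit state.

261.9 kN (bolt shear governs)

Bolt shear: A_b = π(16)²/4 = 201.06 mm². φR_n = 0.75 × 579 × 201.06 × 3 × 1 = 261.9 kN.
Bearing (8 mm plate, F_u = 450 MPa): end bolts L_c = 36 − 18/2 = 27, R_n = min(1.2×27×8×450, 2.4×16×8×450) = 116.64 kN/bolt; interior L_c = 47 − 18 = 29, R_n = 125.28 kN/bolt. φR_n = 0.75 × (1×116.64 + 2×125.28) = 275.4 kN.
Governing: min(261.9, 275.4) = 261.9 kN → bolt shear.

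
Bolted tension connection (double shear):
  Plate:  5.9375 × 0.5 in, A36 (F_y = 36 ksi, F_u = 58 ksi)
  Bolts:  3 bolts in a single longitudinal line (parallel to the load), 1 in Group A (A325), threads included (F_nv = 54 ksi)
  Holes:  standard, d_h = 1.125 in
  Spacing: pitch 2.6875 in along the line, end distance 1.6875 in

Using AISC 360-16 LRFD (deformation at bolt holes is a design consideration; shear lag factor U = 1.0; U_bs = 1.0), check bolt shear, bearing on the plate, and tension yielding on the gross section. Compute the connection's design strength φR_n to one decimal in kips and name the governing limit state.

Bolt shear: A_b = π(1)²/4 = 0.7854 in². φR_n = 0.75 × 54 × 0.7854 × 3 × 2 = 190.9 kips.
Bearing (0.5 in plate, F_u = 58 ksi): end bolts L_c = 1.6875 − 1.125/2 = 1.125, R_n = min(1.2×1.125×0.5×58, 2.4×1×0.5×58) = 39.15 kips/bolt; interior L_c = 2.6875 − 1.125 = 1.5625, R_n = 54.375 kips/bolt. φR_n = 0.75 × (1×39.15 + 2×54.375) = 110.9 kips.
Tension yield (gross): A_g = 5.9375×0.5 = 2.9688 in². φR_n = 0.90 × 36 × 2.9688 = 96.2 kips.
Governing: min(190.9, 110.9, 96.2) = 96.2 kips → gross-section yield.

96.2 kips (gross-section yield governs)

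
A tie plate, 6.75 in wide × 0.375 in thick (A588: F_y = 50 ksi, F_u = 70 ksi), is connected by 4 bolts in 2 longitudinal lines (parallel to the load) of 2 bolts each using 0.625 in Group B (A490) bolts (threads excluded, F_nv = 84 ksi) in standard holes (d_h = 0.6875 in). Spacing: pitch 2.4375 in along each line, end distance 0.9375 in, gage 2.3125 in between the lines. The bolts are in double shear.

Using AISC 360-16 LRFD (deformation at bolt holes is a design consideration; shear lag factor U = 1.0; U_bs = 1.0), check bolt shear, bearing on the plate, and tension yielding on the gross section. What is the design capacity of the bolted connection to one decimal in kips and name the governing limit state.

Bolt shear: A_b = π(0.625)²/4 = 0.3068 in². φR_n = 0.75 × 84 × 0.3068 × 4 × 2 = 154.6 kips.
Bearing (0.375 in plate, F_u = 70 ksi): end bolts L_c = 0.9375 − 0.6875/2 = 0.59375, R_n = min(1.2×0.59375×0.375×70, 2.4×0.625×0.375×70) = 18.703 kips/bolt; interior L_c = 2.4375 − 0.6875 = 1.75, R_n = 39.375 kips/bolt. φR_n = 0.75 × (2×18.703 + 2×39.375) = 87.1 kips.
Tension yield (gross): A_g = 6.75×0.375 = 2.5313 in². φR_n = 0.90 × 50 × 2.5313 = 113.9 kips.
Governing: min(154.6, 87.1, 113.9) = 87.1 kips → bearing.

87.1 kips (bearing governs)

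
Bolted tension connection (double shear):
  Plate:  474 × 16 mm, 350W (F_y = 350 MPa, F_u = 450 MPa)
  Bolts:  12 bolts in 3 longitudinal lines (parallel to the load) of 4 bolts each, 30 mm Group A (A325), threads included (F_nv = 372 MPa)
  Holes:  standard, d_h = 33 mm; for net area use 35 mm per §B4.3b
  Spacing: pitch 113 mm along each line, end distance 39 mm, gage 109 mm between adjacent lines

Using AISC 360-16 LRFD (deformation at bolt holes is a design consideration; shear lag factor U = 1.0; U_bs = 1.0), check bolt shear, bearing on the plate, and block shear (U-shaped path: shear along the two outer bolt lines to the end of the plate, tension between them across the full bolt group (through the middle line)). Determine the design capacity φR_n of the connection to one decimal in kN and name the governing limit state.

Bolt shear: A_b = π(30)²/4 = 706.86 mm². φR_n = 0.75 × 372 × 706.86 × 12 × 2 = 4733.1 kN.
Bearing (16 mm plate, F_u = 450 MPa): end bolts L_c = 39 − 33/2 = 22.5, R_n = min(1.2×22.5×16×450, 2.4×30×16×450) = 194.4 kN/bolt; interior L_c = 113 − 33 = 80, R_n = 518.4 kN/bolt. φR_n = 0.75 × (3×194.4 + 9×518.4) = 3936.6 kN.
Block shear: shear path 2×[39+3×113] = 2×378 mm, A_gv = 12096, A_nv = 2×(378 − 3.5×35)×16 = 8176 mm²; tension across gage: (218 − 2×35)×16 = 2368 mm². R_n = min(0.6×450×8176, 0.6×350×12096) + 1.0×450×2368 = min(2207.5, 2540.2) + 1065.6 = 3273.1 kN. φR_n = 0.75 × 3273.1 = 2454.8 kN.
Governing: min(4733.1, 3936.6, 2454.8) = 2454.8 kN → block shear.

2454.8 kN (block shear governs)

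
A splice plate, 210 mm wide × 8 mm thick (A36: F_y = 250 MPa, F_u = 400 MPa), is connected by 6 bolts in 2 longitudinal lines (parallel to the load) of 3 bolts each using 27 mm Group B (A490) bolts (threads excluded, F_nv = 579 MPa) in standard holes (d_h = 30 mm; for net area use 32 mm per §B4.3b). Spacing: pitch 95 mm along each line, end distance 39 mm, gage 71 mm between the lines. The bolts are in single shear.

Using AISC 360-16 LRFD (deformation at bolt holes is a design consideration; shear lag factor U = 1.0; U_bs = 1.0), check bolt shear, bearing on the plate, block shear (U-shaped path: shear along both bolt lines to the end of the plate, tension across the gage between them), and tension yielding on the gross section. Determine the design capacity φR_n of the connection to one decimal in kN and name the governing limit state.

378.0 kN (gross-section yield governs)

Bolt shear: A_b = π(27)²/4 = 572.56 mm². φR_n = 0.75 × 579 × 572.56 × 6 × 1 = 1491.8 kN.
Bearing (8 mm plate, F_u = 400 MPa): end bolts L_c = 39 − 30/2 = 24, R_n = min(1.2×24×8×400, 2.4×27×8×400) = 92.16 kN/bolt; interior L_c = 95 − 30 = 65, R_n = 207.36 kN/bolt. φR_n = 0.75 × (2×92.16 + 4×207.36) = 760.3 kN.
Block shear: shear path 2×[39+2×95] = 2×229 mm, A_gv = 3664, A_nv = 2×(229 − 2.5×32)×8 = 2384 mm²; tension across gage: (71 − 1×32)×8 = 312 mm². R_n = min(0.6×400×2384, 0.6×250×3664) + 1.0×400×312 = min(572.16, 549.6) + 124.8 = 674.4 kN. φR_n = 0.75 × 674.4 = 505.8 kN.
Tension yield (gross): A_g = 210×8 = 1680 mm². φR_n = 0.90 × 250 × 1680 = 378.0 kN.
Governing: min(1491.8, 760.3, 505.8, 378.0) = 378.0 kN → gross-section yield.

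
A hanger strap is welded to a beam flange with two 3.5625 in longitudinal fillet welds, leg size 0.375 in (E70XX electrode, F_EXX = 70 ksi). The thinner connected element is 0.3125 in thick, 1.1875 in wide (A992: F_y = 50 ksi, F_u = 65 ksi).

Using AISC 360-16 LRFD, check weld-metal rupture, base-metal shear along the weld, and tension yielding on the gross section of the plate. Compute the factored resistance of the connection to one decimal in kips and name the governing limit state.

16.7 kips (gross-section yield governs)

Weld metal: throat = 0.707×0.375 = 0.26513 in, L = 2×3.5625 = 7.125 in. φR_n = 0.75 × 0.6 × 70 × 0.26513 × 7.125 = 59.5 kips.
Base metal shear (0.3125 in plate): yield φR_n = 1.0×0.6×50×0.3125×7.125 = 66.8 kips; rupture φR_n = 0.75×0.6×65×0.3125×7.125 = 65.1 kips; take 65.1 kips (rupture).
Tension yield (gross): A_g = 1.1875×0.3125 = 0.37109 in². φR_n = 0.90 × 50 × 0.37109 = 16.7 kips.
Governing: min(59.5, 65.1, 16.7) = 16.7 kips → gross-section yield.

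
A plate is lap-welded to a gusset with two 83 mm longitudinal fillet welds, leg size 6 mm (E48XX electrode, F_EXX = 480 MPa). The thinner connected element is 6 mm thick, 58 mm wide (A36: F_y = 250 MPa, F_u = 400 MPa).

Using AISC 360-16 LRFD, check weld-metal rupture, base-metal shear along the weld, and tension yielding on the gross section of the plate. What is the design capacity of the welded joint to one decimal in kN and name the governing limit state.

Weld metal: throat = 0.707×6 = 4.242 mm, L = 2×83 = 166 mm. φR_n = 0.75 × 0.6 × 480 × 4.242 × 166 = 152.1 kN.
Base metal shear (6 mm plate): yield φR_n = 1.0×0.6×250×6×166 = 149.4 kN; rupture φR_n = 0.75×0.6×400×6×166 = 179.3 kN; take 149.4 kN (yield).
Tension yield (gross): A_g = 58×6 = 348 mm². φR_n = 0.90 × 250 × 348 = 78.3 kN.
Governing: min(152.1, 149.4, 78.3) = 78.3 kN → gross-section yield.

78.3 kN (gross-section yield governs)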